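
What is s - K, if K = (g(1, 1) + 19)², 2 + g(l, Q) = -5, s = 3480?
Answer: 3336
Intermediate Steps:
g(l, Q) = -7 (g(l, Q) = -2 - 5 = -7)
K = 144 (K = (-7 + 19)² = 12² = 144)
s - K = 3480 - 1*144 = 3480 - 144 = 3336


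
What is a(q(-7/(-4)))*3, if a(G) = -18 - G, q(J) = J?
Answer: -237/4 ≈ -59.250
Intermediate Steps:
a(q(-7/(-4)))*3 = (-18 - (-7)/(-4))*3 = (-18 - (-7)*(-1)/4)*3 = (-18 - 1*7/4)*3 = (-18 - 7/4)*3 = -79/4*3 = -237/4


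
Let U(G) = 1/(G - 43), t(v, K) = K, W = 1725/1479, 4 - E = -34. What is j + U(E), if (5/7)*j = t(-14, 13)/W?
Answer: 44288/2875 ≈ 15.405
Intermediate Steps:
E = 38 (E = 4 - 1*(-34) = 4 + 34 = 38)
W = 575/493 (W = 1725*(1/1479) = 575/493 ≈ 1.1663)
U(G) = 1/(-43 + G)
j = 44863/2875 (j = 7*(13/(575/493))/5 = 7*(13*(493/575))/5 = (7/5)*(6409/575) = 44863/2875 ≈ 15.605)
j + U(E) = 44863/2875 + 1/(-43 + 38) = 44863/2875 + 1/(-5) = 44863/2875 - 1/5 = 44288/2875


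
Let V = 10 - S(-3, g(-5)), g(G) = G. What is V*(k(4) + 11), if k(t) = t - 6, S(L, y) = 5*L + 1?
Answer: 216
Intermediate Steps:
S(L, y) = 1 + 5*L
V = 24 (V = 10 - (1 + 5*(-3)) = 10 - (1 - 15) = 10 - 1*(-14) = 10 + 14 = 24)
k(t) = -6 + t
V*(k(4) + 11) = 24*((-6 + 4) + 11) = 24*(-2 + 11) = 24*9 = 216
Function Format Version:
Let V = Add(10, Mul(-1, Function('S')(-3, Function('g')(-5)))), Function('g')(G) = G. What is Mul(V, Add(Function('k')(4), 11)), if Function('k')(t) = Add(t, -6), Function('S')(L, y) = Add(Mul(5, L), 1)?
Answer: 216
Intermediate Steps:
Function('S')(L, y) = Add(1, Mul(5, L))
V = 24 (V = Add(10, Mul(-1, Add(1, Mul(5, -3)))) = Add(10, Mul(-1, Add(1, -15))) = Add(10, Mul(-1, -14)) = Add(10, 14) = 24)
Function('k')(t) = Add(-6, t)
Mul(V, Add(Function('k')(4), 11)) = Mul(24, Add(Add(-6, 4), 11)) = Mul(24, Add(-2, 11)) = Mul(24, 9) = 216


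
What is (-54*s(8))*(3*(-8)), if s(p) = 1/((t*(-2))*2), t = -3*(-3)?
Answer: -36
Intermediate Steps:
t = 9
s(p) = -1/36 (s(p) = 1/((9*(-2))*2) = 1/(-18*2) = 1/(-36) = -1/36)
(-54*s(8))*(3*(-8)) = (-54*(-1/36))*(3*(-8)) = (3/2)*(-24) = -36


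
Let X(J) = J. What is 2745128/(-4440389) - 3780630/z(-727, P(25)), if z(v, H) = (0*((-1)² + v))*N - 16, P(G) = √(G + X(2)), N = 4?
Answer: 8393711971511/35523112 ≈ 2.3629e+5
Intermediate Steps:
P(G) = √(2 + G) (P(G) = √(G + 2) = √(2 + G))
z(v, H) = -16 (z(v, H) = (0*((-1)² + v))*4 - 16 = (0*(1 + v))*4 - 16 = 0*4 - 16 = 0 - 16 = -16)
2745128/(-4440389) - 3780630/z(-727, P(25)) = 2745128/(-4440389) - 3780630/(-16) = 2745128*(-1/4440389) - 3780630*(-1/16) = -2745128/4440389 + 1890315/8 = 8393711971511/35523112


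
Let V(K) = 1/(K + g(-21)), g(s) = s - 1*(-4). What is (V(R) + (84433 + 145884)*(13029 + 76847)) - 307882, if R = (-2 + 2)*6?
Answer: 351894267769/17 ≈ 2.0700e+10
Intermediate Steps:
g(s) = 4 + s (g(s) = s + 4 = 4 + s)
R = 0 (R = 0*6 = 0)
V(K) = 1/(-17 + K) (V(K) = 1/(K + (4 - 21)) = 1/(K - 17) = 1/(-17 + K))
(V(R) + (84433 + 145884)*(13029 + 76847)) - 307882 = (1/(-17 + 0) + (84433 + 145884)*(13029 + 76847)) - 307882 = (1/(-17) + 230317*89876) - 307882 = (-1/17 + 20699970692) - 307882 = 351899501763/17 - 307882 = 351894267769/17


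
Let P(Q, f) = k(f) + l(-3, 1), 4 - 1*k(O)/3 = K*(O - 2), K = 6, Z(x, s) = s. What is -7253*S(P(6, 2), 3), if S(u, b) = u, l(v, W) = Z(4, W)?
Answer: -94289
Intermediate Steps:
l(v, W) = W
k(O) = 48 - 18*O (k(O) = 12 - 18*(O - 2) = 12 - 18*(-2 + O) = 12 - 3*(-12 + 6*O) = 12 + (36 - 18*O) = 48 - 18*O)
P(Q, f) = 49 - 18*f (P(Q, f) = (48 - 18*f) + 1 = 49 - 18*f)
-7253*S(P(6, 2), 3) = -7253*(49 - 18*2) = -7253*(49 - 36) = -7253*13 = -94289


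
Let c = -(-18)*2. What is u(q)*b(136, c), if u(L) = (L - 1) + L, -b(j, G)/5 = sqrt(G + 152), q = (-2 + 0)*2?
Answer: 90*sqrt(47) ≈ 617.01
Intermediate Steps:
c = 36 (c = -9*(-4) = 36)
q = -4 (q = -2*2 = -4)
b(j, G) = -5*sqrt(152 + G) (b(j, G) = -5*sqrt(G + 152) = -5*sqrt(152 + G))
u(L) = -1 + 2*L (u(L) = (-1 + L) + L = -1 + 2*L)
u(q)*b(136, c) = (-1 + 2*(-4))*(-5*sqrt(152 + 36)) = (-1 - 8)*(-10*sqrt(47)) = -(-45)*2*sqrt(47) = -(-90)*sqrt(47) = 90*sqrt(47)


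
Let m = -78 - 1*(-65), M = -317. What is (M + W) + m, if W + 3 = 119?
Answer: -214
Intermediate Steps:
W = 116 (W = -3 + 119 = 116)
m = -13 (m = -78 + 65 = -13)
(M + W) + m = (-317 + 116) - 13 = -201 - 13 = -214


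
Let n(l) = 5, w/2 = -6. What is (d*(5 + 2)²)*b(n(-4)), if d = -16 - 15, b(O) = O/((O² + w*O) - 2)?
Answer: 7595/37 ≈ 205.27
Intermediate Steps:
w = -12 (w = 2*(-6) = -12)
b(O) = O/(-2 + O² - 12*O) (b(O) = O/((O² - 12*O) - 2) = O/(-2 + O² - 12*O))
d = -31
(d*(5 + 2)²)*b(n(-4)) = (-31*(5 + 2)²)*(5/(-2 + 5² - 12*5)) = (-31*7²)*(5/(-2 + 25 - 60)) = (-31*49)*(5/(-37)) = -7595*(-1)/37 = -1519*(-5/37) = 7595/37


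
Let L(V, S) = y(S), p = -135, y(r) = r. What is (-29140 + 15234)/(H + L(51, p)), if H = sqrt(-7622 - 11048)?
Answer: 375462/7379 + 13906*I*sqrt(18670)/36895 ≈ 50.883 + 51.5*I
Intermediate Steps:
L(V, S) = S
H = I*sqrt(18670) (H = sqrt(-18670) = I*sqrt(18670) ≈ 136.64*I)
(-29140 + 15234)/(H + L(51, p)) = (-29140 + 15234)/(I*sqrt(18670) - 135) = -13906/(-135 + I*sqrt(18670))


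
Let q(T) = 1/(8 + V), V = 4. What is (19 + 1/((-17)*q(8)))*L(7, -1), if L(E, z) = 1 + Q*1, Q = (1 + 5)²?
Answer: 11507/17 ≈ 676.88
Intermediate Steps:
Q = 36 (Q = 6² = 36)
L(E, z) = 37 (L(E, z) = 1 + 36*1 = 1 + 36 = 37)
q(T) = 1/12 (q(T) = 1/(8 + 4) = 1/12)
(19 + 1/((-17)*q(8)))*L(7, -1) = (19 + 1/((-17)*(1/12)))*37 = (19 - 1/17*12)*37 = (19 - 12/17)*37 = (311/17)*37 = 11507/17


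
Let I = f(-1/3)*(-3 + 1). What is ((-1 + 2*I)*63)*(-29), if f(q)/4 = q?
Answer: -7917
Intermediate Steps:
f(q) = 4*q
I = 8/3 (I = (4*(-1/3))*(-3 + 1) = (4*(-1*⅓))*(-2) = (4*(-⅓))*(-2) = -4/3*(-2) = 8/3 ≈ 2.6667)
((-1 + 2*I)*63)*(-29) = ((-1 + 2*(8/3))*63)*(-29) = ((-1 + 16/3)*63)*(-29) = ((13/3)*63)*(-29) = 273*(-29) = -7917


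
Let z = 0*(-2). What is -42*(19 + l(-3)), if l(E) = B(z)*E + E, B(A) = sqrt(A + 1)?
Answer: -546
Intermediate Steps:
z = 0
B(A) = sqrt(1 + A)
l(E) = 2*E (l(E) = sqrt(1 + 0)*E + E = sqrt(1)*E + E = 1*E + E = E + E = 2*E)
-42*(19 + l(-3)) = -42*(19 + 2*(-3)) = -42*(19 - 6) = -42*13 = -546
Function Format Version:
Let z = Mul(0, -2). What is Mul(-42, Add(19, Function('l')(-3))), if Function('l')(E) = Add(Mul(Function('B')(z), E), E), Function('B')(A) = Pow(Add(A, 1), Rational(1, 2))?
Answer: -546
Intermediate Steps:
z = 0
Function('B')(A) = Pow(Add(1, A), Rational(1, 2))
Function('l')(E) = Mul(2, E) (Function('l')(E) = Add(Mul(Pow(Add(1, 0), Rational(1, 2)), E), E) = Add(Mul(Pow(1, Rational(1, 2)), E), E) = Add(Mul(1, E), E) = Add(E, E) = Mul(2, E))
Mul(-42, Add(19, Function('l')(-3))) = Mul(-42, Add(19, Mul(2, -3))) = Mul(-42, Add(19, -6)) = Mul(-42, 13) = -546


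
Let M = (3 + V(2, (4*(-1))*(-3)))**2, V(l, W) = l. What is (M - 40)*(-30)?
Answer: 450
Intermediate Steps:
M = 25 (M = (3 + 2)**2 = 5**2 = 25)
(M - 40)*(-30) = (25 - 40)*(-30) = -15*(-30) = 450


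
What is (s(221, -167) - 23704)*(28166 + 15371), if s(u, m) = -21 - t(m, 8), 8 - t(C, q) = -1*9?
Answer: -1033655454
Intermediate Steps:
t(C, q) = 17 (t(C, q) = 8 - (-1)*9 = 8 - 1*(-9) = 8 + 9 = 17)
s(u, m) = -38 (s(u, m) = -21 - 1*17 = -21 - 17 = -38)
(s(221, -167) - 23704)*(28166 + 15371) = (-38 - 23704)*(28166 + 15371) = -23742*43537 = -1033655454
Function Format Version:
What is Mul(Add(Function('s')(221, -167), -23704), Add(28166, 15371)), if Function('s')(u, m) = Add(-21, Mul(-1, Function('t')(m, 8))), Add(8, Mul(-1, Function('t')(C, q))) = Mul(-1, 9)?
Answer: -1033655454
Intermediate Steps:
Function('t')(C, q) = 17 (Function('t')(C, q) = Add(8, Mul(-1, Mul(-1, 9))) = Add(8, Mul(-1, -9)) = Add(8, 9) = 17)
Function('s')(u, m) = -38 (Function('s')(u, m) = Add(-21, Mul(-1, 17)) = Add(-21, -17) = -38)
Mul(Add(Function('s')(221, -167), -23704), Add(28166, 15371)) = Mul(Add(-38, -23704), Add(28166, 15371)) = Mul(-23742, 43537) = -1033655454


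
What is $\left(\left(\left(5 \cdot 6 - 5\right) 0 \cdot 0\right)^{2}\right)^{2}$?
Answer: $0$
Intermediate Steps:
$\left(\left(\left(5 \cdot 6 - 5\right) 0 \cdot 0\right)^{2}\right)^{2} = \left(\left(\left(30 - 5\right) 0 \cdot 0\right)^{2}\right)^{2} = \left(\left(25 \cdot 0 \cdot 0\right)^{2}\right)^{2} = \left(\left(0 \cdot 0\right)^{2}\right)^{2} = \left(0^{2}\right)^{2} = 0^{2} = 0$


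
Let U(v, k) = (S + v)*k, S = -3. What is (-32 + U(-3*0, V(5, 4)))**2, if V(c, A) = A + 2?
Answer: 2500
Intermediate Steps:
V(c, A) = 2 + A
U(v, k) = k*(-3 + v) (U(v, k) = (-3 + v)*k = k*(-3 + v))
(-32 + U(-3*0, V(5, 4)))**2 = (-32 + (2 + 4)*(-3 - 3*0))**2 = (-32 + 6*(-3 + 0))**2 = (-32 + 6*(-3))**2 = (-32 - 18)**2 = (-50)**2 = 2500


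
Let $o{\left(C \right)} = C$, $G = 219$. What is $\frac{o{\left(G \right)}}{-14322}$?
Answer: $- \frac{73}{4774} \approx -0.015291$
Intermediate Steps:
$\frac{o{\left(G \right)}}{-14322} = \frac{219}{-14322} = 219 \left(- \frac{1}{14322}\right) = - \frac{73}{4774}$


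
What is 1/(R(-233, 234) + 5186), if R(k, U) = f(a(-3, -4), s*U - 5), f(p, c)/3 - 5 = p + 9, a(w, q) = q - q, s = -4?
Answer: 1/5228 ≈ 0.00019128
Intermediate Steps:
a(w, q) = 0
f(p, c) = 42 + 3*p (f(p, c) = 15 + 3*(p + 9) = 15 + 3*(9 + p) = 15 + (27 + 3*p) = 42 + 3*p)
R(k, U) = 42 (R(k, U) = 42 + 3*0 = 42 + 0 = 42)
1/(R(-233, 234) + 5186) = 1/(42 + 5186) = 1/5228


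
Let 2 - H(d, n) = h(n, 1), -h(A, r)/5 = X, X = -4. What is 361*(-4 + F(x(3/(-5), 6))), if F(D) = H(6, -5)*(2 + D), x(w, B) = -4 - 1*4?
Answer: 37544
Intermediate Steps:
h(A, r) = 20 (h(A, r) = -5*(-4) = 20)
x(w, B) = -8 (x(w, B) = -4 - 4 = -8)
H(d, n) = -18 (H(d, n) = 2 - 1*20 = 2 - 20 = -18)
F(D) = -36 - 18*D (F(D) = -18*(2 + D) = -36 - 18*D)
361*(-4 + F(x(3/(-5), 6))) = 361*(-4 + (-36 - 18*(-8))) = 361*(-4 + (-36 + 144)) = 361*(-4 + 108) = 361*104 = 37544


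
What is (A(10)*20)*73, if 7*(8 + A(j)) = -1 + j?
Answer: -68620/7 ≈ -9802.9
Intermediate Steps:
A(j) = -57/7 + j/7 (A(j) = -8 + (-1 + j)/7 = -8 + (-1/7 + j/7) = -57/7 + j/7)
(A(10)*20)*73 = ((-57/7 + (1/7)*10)*20)*73 = ((-57/7 + 10/7)*20)*73 = -47/7*20*73 = -940/7*73 = -68620/7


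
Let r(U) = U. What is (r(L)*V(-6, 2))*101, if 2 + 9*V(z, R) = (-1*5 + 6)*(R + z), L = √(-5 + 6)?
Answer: -202/3 ≈ -67.333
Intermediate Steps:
L = 1 (L = √1 = 1)
V(z, R) = -2/9 + R/9 + z/9 (V(z, R) = -2/9 + ((-1*5 + 6)*(R + z))/9 = -2/9 + ((-5 + 6)*(R + z))/9 = -2/9 + (1*(R + z))/9 = -2/9 + (R + z)/9 = -2/9 + (R/9 + z/9) = -2/9 + R/9 + z/9)
(r(L)*V(-6, 2))*101 = (1*(-2/9 + (⅑)*2 + (⅑)*(-6)))*101 = (1*(-2/9 + 2/9 - ⅔))*101 = (1*(-⅔))*101 = -⅔*101 = -202/3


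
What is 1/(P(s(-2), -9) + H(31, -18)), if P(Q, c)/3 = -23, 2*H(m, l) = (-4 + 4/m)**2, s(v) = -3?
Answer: -961/59109 ≈ -0.016258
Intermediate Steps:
H(m, l) = (-4 + 4/m)**2/2
P(Q, c) = -69 (P(Q, c) = 3*(-23) = -69)
1/(P(s(-2), -9) + H(31, -18)) = 1/(-69 + 8*(-1 + 31)**2/31**2) = 1/(-69 + 8*(1/961)*30**2) = 1/(-69 + 8*(1/961)*900) = 1/(-69 + 7200/961) = 1/(-59109/961) = -961/59109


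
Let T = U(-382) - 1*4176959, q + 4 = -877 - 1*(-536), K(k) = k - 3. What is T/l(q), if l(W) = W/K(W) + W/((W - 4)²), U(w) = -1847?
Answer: -59041998954296/13967095 ≈ -4.2272e+6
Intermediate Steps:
K(k) = -3 + k
q = -345 (q = -4 + (-877 - 1*(-536)) = -4 + (-877 + 536) = -4 - 341 = -345)
l(W) = W/(-4 + W)² + W/(-3 + W) (l(W) = W/(-3 + W) + W/((W - 4)²) = W/(-3 + W) + W/((-4 + W)²) = W/(-3 + W) + W/(-4 + W)² = W/(-4 + W)² + W/(-3 + W))
T = -4178806 (T = -1847 - 1*4176959 = -1847 - 4176959 = -4178806)
T/l(q) = -4178806*(-(-4 - 345)²*(-3 - 345)/(345*(-3 - 345 + (-4 - 345)²))) = -4178806*14128916/(115*(-3 - 345 + (-349)²)) = -4178806*14128916/(115*(-3 - 345 + 121801)) = -4178806/((-345*1/121801*(-1/348)*121453)) = -4178806/13967095/14128916 = -4178806*14128916/13967095 = -59041998954296/13967095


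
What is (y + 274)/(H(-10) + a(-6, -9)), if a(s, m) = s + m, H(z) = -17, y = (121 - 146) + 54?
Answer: -303/32 ≈ -9.4688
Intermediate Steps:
y = 29 (y = -25 + 54 = 29)
a(s, m) = m + s
(y + 274)/(H(-10) + a(-6, -9)) = (29 + 274)/(-17 + (-9 - 6)) = 303/(-17 - 15) = 303/(-32) = 303*(-1/32) = -303/32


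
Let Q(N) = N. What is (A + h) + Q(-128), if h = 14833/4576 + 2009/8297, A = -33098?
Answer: -97027820899/2920544 ≈ -33223.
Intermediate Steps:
h = 10174045/2920544 (h = 14833*(1/4576) + 2009*(1/8297) = 1141/352 + 2009/8297 = 10174045/2920544 ≈ 3.4836)
(A + h) + Q(-128) = (-33098 + 10174045/2920544) - 128 = -96653991267/2920544 - 128 = -97027820899/2920544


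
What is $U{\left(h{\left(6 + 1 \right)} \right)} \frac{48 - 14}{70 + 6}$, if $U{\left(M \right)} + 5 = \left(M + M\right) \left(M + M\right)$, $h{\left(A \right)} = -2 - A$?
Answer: $\frac{5423}{38} \approx 142.71$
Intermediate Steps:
$U{\left(M \right)} = -5 + 4 M^{2}$ ($U{\left(M \right)} = -5 + \left(M + M\right) \left(M + M\right) = -5 + 2 M 2 M = -5 + 4 M^{2}$)
$U{\left(h{\left(6 + 1 \right)} \right)} \frac{48 - 14}{70 + 6} = \left(-5 + 4 \left(-2 - \left(6 + 1\right)\right)^{2}\right) \frac{48 - 14}{70 + 6} = \left(-5 + 4 \left(-2 - 7\right)^{2}\right) \frac{34}{76} = \left(-5 + 4 \left(-2 - 7\right)^{2}\right) 34 \cdot \frac{1}{76} = \left(-5 + 4 \left(-9\right)^{2}\right) \frac{17}{38} = \left(-5 + 4 \cdot 81\right) \frac{17}{38} = \left(-5 + 324\right) \frac{17}{38} = 319 \cdot \frac{17}{38} = \frac{5423}{38}$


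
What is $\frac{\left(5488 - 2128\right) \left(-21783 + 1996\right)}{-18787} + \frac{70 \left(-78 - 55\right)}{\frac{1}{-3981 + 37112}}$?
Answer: $- \frac{5794776338750}{18787} \approx -3.0845 \cdot 10^{8}$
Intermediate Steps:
$\frac{\left(5488 - 2128\right) \left(-21783 + 1996\right)}{-18787} + \frac{70 \left(-78 - 55\right)}{\frac{1}{-3981 + 37112}} = 3360 \left(-19787\right) \left(- \frac{1}{18787}\right) + \frac{70 \left(-133\right)}{\frac{1}{33131}} = \left(-66484320\right) \left(- \frac{1}{18787}\right) - 9310 \frac{1}{\frac{1}{33131}} = \frac{66484320}{18787} - 308449610 = - \frac{5794776338750}{18787}$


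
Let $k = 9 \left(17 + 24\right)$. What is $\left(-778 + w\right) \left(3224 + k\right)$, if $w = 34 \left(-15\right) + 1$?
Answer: $-4624191$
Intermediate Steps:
$w = -509$ ($w = -510 + 1 = -509$)
$k = 369$ ($k = 9 \cdot 41 = 369$)
$\left(-778 + w\right) \left(3224 + k\right) = \left(-778 - 509\right) \left(3224 + 369\right) = \left(-1287\right) 3593 = -4624191$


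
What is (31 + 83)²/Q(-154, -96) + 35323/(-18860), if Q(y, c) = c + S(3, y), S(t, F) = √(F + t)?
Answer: -1255837279/9297980 - 684*I*√151/493 ≈ -135.07 - 17.049*I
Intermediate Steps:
Q(y, c) = c + √(3 + y) (Q(y, c) = c + √(y + 3) = c + √(3 + y))
(31 + 83)²/Q(-154, -96) + 35323/(-18860) = (31 + 83)²/(-96 + √(3 - 154)) + 35323/(-18860) = 114²/(-96 + √(-151)) + 35323*(-1/18860) = 12996/(-96 + I*√151) - 35323/18860 = -35323/18860 + 12996/(-96 + I*√151)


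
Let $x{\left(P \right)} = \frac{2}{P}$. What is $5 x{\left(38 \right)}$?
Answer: $\frac{5}{19} \approx 0.26316$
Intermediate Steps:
$5 x{\left(38 \right)} = 5 \cdot \frac{2}{38} = 5 \cdot 2 \cdot \frac{1}{38} = 5 \cdot \frac{1}{19} = \frac{5}{19}$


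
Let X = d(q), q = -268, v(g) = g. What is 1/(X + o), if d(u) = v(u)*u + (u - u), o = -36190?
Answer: 1/35634 ≈ 2.8063e-5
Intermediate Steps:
d(u) = u**2 (d(u) = u*u + (u - u) = u**2 + 0 = u**2)
X = 71824 (X = (-268)**2 = 71824)
1/(X + o) = 1/(71824 - 36190) = 1/35634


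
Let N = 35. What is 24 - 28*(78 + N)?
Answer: -3140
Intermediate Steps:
24 - 28*(78 + N) = 24 - 28*(78 + 35) = 24 - 28*113 = 24 - 3164 = -3140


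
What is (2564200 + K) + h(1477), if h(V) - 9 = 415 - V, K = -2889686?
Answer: -326539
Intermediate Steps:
h(V) = 424 - V (h(V) = 9 + (415 - V) = 424 - V)
(2564200 + K) + h(1477) = (2564200 - 2889686) + (424 - 1*1477) = -325486 + (424 - 1477) = -325486 - 1053 = -326539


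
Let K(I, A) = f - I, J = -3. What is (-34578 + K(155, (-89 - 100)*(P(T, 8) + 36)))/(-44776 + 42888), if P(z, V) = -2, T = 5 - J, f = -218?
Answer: 34951/1888 ≈ 18.512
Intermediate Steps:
T = 8 (T = 5 - 1*(-3) = 5 + 3 = 8)
K(I, A) = -218 - I
(-34578 + K(155, (-89 - 100)*(P(T, 8) + 36)))/(-44776 + 42888) = (-34578 + (-218 - 1*155))/(-44776 + 42888) = (-34578 + (-218 - 155))/(-1888) = (-34578 - 373)*(-1/1888) = -34951*(-1/1888) = 34951/1888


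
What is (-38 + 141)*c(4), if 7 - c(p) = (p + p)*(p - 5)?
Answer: 1545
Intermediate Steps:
c(p) = 7 - 2*p*(-5 + p) (c(p) = 7 - (p + p)*(p - 5) = 7 - 2*p*(-5 + p))
(-38 + 141)*c(4) = (-38 + 141)*(7 - 2*4**2 + 10*4) = 103*(7 - 2*16 + 40) = 103*(7 - 32 + 40) = 103*15 = 1545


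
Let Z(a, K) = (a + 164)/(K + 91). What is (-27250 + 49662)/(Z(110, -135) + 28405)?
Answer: 493064/624773 ≈ 0.78919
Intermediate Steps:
Z(a, K) = (164 + a)/(91 + K)
(-27250 + 49662)/(Z(110, -135) + 28405) = (-27250 + 49662)/((164 + 110)/(91 - 135) + 28405) = 22412/(274/(-44) + 28405) = 22412/(-1/44*274 + 28405) = 22412/(-137/22 + 28405) = 22412/(624773/22) = 22412*(22/624773) = 493064/624773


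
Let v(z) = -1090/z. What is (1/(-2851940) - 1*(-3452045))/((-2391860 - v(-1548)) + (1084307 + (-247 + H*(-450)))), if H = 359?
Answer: -3810024759094713/1621723518246650 ≈ -2.3494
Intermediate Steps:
(1/(-2851940) - 1*(-3452045))/((-2391860 - v(-1548)) + (1084307 + (-247 + H*(-450)))) = (1/(-2851940) - 1*(-3452045))/((-2391860 - (-1090)/(-1548)) + (1084307 + (-247 + 359*(-450)))) = (-1/2851940 + 3452045)/((-2391860 - (-1090)*(-1)/1548) + (1084307 + (-247 - 161550))) = 9845025217299/(2851940*((-2391860 - 1*545/774) + (1084307 - 161797))) = 9845025217299/(2851940*((-2391860 - 545/774) + 922510)) = 9845025217299/(2851940*(-1851300185/774 + 922510)) = 9845025217299/(2851940*(-1137277445/774)) = (9845025217299/2851940)*(-774/1137277445) = -3810024759094713/1621723518246650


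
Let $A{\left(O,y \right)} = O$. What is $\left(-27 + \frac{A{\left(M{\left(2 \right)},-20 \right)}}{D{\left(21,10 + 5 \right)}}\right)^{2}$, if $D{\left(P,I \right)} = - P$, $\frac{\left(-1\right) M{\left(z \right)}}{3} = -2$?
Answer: $\frac{36481}{49} \approx 744.51$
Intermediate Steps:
$M{\left(z \right)} = 6$ ($M{\left(z \right)} = \left(-3\right) \left(-2\right) = 6$)
$\left(-27 + \frac{A{\left(M{\left(2 \right)},-20 \right)}}{D{\left(21,10 + 5 \right)}}\right)^{2} = \left(-27 + \frac{6}{\left(-1\right) 21}\right)^{2} = \left(-27 + \frac{6}{-21}\right)^{2} = \left(-27 + 6 \left(- \frac{1}{21}\right)\right)^{2} = \left(-27 - \frac{2}{7}\right)^{2} = \left(- \frac{191}{7}\right)^{2} = \frac{36481}{49}$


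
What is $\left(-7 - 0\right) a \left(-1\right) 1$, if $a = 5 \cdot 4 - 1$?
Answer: $133$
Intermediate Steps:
$a = 19$ ($a = 20 - 1 = 19$)
$\left(-7 - 0\right) a \left(-1\right) 1 = \left(-7 - 0\right) 19 \left(-1\right) 1 = \left(-7 + 0\right) 19 \left(-1\right) 1 = \left(-7\right) 19 \left(-1\right) 1 = \left(-133\right) \left(-1\right) 1 = 133 \cdot 1 = 133$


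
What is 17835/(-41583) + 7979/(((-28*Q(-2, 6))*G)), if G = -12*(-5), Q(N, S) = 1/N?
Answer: 105603119/11643240 ≈ 9.0699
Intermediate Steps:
G = 60
17835/(-41583) + 7979/(((-28*Q(-2, 6))*G)) = 17835/(-41583) + 7979/((-28/(-2)*60)) = 17835*(-1/41583) + 7979/((-28*(-1/2)*60)) = -5945/13861 + 7979/((14*60)) = -5945/13861 + 7979/840 = 105603119/11643240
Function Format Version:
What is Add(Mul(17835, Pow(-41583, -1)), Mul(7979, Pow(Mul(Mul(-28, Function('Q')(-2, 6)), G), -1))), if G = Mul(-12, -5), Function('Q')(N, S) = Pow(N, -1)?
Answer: Rational(105603119, 11643240) ≈ 9.0699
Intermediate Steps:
G = 60
Add(Mul(17835, Pow(-41583, -1)), Mul(7979, Pow(Mul(Mul(-28, Function('Q')(-2, 6)), G), -1))) = Add(Mul(17835, Pow(-41583, -1)), Mul(7979, Pow(Mul(Mul(-28, Pow(-2, -1)), 60), -1))) = Add(Mul(17835, Rational(-1, 41583)), Mul(7979, Pow(Mul(Mul(-28, Rational(-1, 2)), 60), -1))) = Add(Rational(-5945, 13861), Mul(7979, Pow(Mul(14, 60), -1))) = Add(Rational(-5945, 13861), Mul(7979, Pow(840, -1))) = Add(Rational(-5945, 13861), Mul(7979, Rational(1, 840))) = Add(Rational(-5945, 13861), Rational(7979, 840)) = Rational(105603119, 11643240)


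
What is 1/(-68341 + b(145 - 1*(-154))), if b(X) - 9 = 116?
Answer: -1/68216 ≈ -1.4659e-5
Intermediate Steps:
b(X) = 125 (b(X) = 9 + 116 = 125)
1/(-68341 + b(145 - 1*(-154))) = 1/(-68341 + 125) = 1/(-68216) = -1/68216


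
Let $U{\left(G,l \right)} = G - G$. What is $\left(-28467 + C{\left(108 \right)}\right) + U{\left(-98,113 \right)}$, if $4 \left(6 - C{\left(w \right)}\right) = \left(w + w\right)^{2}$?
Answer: $-40125$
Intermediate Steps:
$U{\left(G,l \right)} = 0$
$C{\left(w \right)} = 6 - w^{2}$ ($C{\left(w \right)} = 6 - \frac{\left(w + w\right)^{2}}{4} = 6 - \frac{\left(2 w\right)^{2}}{4} = 6 - \frac{4 w^{2}}{4} = 6 - w^{2}$)
$\left(-28467 + C{\left(108 \right)}\right) + U{\left(-98,113 \right)} = \left(-28467 + \left(6 - 108^{2}\right)\right) + 0 = \left(-28467 + \left(6 - 11664\right)\right) + 0 = \left(-28467 - 11658\right) + 0 = -40125 + 0 = -40125$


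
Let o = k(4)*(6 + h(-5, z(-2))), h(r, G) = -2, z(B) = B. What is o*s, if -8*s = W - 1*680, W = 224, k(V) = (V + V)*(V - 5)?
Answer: -1824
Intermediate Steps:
k(V) = 2*V*(-5 + V) (k(V) = (2*V)*(-5 + V) = 2*V*(-5 + V))
o = -32 (o = (2*4*(-5 + 4))*(6 - 2) = (2*4*(-1))*4 = -8*4 = -32)
s = 57 (s = -(224 - 1*680)/8 = -(224 - 680)/8 = -1/8*(-456) = 57)
o*s = -32*57 = -1824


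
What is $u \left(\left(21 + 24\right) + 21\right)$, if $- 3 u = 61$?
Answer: $-1342$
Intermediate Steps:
$u = - \frac{61}{3}$ ($u = \left(- \frac{1}{3}\right) 61 = - \frac{61}{3} \approx -20.333$)
$u \left(\left(21 + 24\right) + 21\right) = - \frac{61 \left(\left(21 + 24\right) + 21\right)}{3} = - \frac{61 \left(45 + 21\right)}{3} = \left(- \frac{61}{3}\right) 66 = -1342$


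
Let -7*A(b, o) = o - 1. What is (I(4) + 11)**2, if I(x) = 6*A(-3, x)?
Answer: 3481/49 ≈ 71.041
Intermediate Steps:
A(b, o) = 1/7 - o/7 (A(b, o) = -(o - 1)/7 = -(-1 + o)/7 = 1/7 - o/7)
I(x) = 6/7 - 6*x/7 (I(x) = 6*(1/7 - x/7) = 6/7 - 6*x/7)
(I(4) + 11)**2 = ((6/7 - 6/7*4) + 11)**2 = ((6/7 - 24/7) + 11)**2 = (-18/7 + 11)**2 = (59/7)**2 = 3481/49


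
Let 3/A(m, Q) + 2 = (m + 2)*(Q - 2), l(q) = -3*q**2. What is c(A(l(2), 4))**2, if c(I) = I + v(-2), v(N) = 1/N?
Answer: 49/121 ≈ 0.40496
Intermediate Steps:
A(m, Q) = 3/(-2 + (-2 + Q)*(2 + m)) (A(m, Q) = 3/(-2 + (m + 2)*(Q - 2)) = 3/(-2 + (2 + m)*(-2 + Q)) = 3/(-2 + (-2 + Q)*(2 + m)))
c(I) = -1/2 + I (c(I) = I + 1/(-2) = I - 1/2 = -1/2 + I)
c(A(l(2), 4))**2 = (-1/2 + 3/(-6 - (-6)*2**2 + 2*4 + 4*(-3*2**2)))**2 = (-1/2 + 3/(-6 - (-6)*4 + 8 + 4*(-3*4)))**2 = (-1/2 + 3/(-6 - 2*(-12) + 8 + 4*(-12)))**2 = (-1/2 + 3/(-6 + 24 + 8 - 48))**2 = (-1/2 + 3/(-22))**2 = (-1/2 + 3*(-1/22))**2 = (-1/2 - 3/22)**2 = (-7/11)**2 = 49/121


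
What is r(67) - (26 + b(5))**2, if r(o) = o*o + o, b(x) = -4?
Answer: 4072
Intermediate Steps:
r(o) = o + o**2 (r(o) = o**2 + o = o + o**2)
r(67) - (26 + b(5))**2 = 67*(1 + 67) - (26 - 4)**2 = 67*68 - 1*22**2 = 4556 - 1*484 = 4556 - 484 = 4072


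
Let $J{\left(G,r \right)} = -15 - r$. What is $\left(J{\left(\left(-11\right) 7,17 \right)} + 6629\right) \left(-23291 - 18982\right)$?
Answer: $-278874981$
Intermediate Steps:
$\left(J{\left(\left(-11\right) 7,17 \right)} + 6629\right) \left(-23291 - 18982\right) = \left(\left(-15 - 17\right) + 6629\right) \left(-23291 - 18982\right) = \left(\left(-15 - 17\right) + 6629\right) \left(-42273\right) = \left(-32 + 6629\right) \left(-42273\right) = 6597 \left(-42273\right) = -278874981$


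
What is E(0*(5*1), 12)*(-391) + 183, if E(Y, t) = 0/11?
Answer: 183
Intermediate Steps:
E(Y, t) = 0 (E(Y, t) = 0*(1/11) = 0)
E(0*(5*1), 12)*(-391) + 183 = 0*(-391) + 183 = 0 + 183 = 183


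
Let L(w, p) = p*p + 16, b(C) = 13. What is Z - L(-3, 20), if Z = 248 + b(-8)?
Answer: -155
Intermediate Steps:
L(w, p) = 16 + p**2 (L(w, p) = p**2 + 16 = 16 + p**2)
Z = 261 (Z = 248 + 13 = 261)
Z - L(-3, 20) = 261 - (16 + 20**2) = 261 - (16 + 400) = 261 - 1*416 = 261 - 416 = -155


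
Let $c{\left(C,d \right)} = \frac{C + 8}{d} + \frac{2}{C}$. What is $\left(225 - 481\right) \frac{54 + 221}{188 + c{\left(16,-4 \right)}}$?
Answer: $- \frac{563200}{1457} \approx -386.55$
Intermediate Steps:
$c{\left(C,d \right)} = \frac{2}{C} + \frac{8 + C}{d}$ ($c{\left(C,d \right)} = \frac{8 + C}{d} + \frac{2}{C} = \frac{2}{C} + \frac{8 + C}{d}$)
$\left(225 - 481\right) \frac{54 + 221}{188 + c{\left(16,-4 \right)}} = \left(225 - 481\right) \frac{54 + 221}{188 + \left(\frac{2}{16} + \frac{8}{-4} + \frac{16}{-4}\right)} = - 256 \frac{275}{188 + \left(2 \cdot \frac{1}{16} + 8 \left(- \frac{1}{4}\right) + 16 \left(- \frac{1}{4}\right)\right)} = - 256 \frac{275}{188 - \frac{47}{8}} = - 256 \frac{275}{\frac{1457}{8}} = - 256 \cdot 275 \cdot \frac{8}{1457} = \left(-256\right) \frac{2200}{1457} = - \frac{563200}{1457}$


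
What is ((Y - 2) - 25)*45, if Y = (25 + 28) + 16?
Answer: 1890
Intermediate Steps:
Y = 69 (Y = 53 + 16 = 69)
((Y - 2) - 25)*45 = ((69 - 2) - 25)*45 = (67 - 25)*45 = 42*45 = 1890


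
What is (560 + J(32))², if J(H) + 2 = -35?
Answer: 273529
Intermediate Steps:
J(H) = -37 (J(H) = -2 - 35 = -37)
(560 + J(32))² = (560 - 37)² = 523² = 273529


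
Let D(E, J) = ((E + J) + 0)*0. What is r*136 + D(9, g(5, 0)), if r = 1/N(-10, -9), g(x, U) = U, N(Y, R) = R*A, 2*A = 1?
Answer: -272/9 ≈ -30.222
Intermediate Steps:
A = 1/2 (A = (1/2)*1 = 1/2 ≈ 0.50000)
N(Y, R) = R/2 (N(Y, R) = R*(1/2) = R/2)
r = -2/9 (r = 1/((1/2)*(-9)) = 1/(-9/2) = -2/9 ≈ -0.22222)
D(E, J) = 0 (D(E, J) = (E + J)*0 = 0)
r*136 + D(9, g(5, 0)) = -2/9*136 + 0 = -272/9 + 0 = -272/9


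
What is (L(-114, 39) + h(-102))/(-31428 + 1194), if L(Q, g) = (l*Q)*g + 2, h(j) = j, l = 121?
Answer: 269033/15117 ≈ 17.797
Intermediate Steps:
L(Q, g) = 2 + 121*Q*g (L(Q, g) = (121*Q)*g + 2 = 121*Q*g + 2 = 2 + 121*Q*g)
(L(-114, 39) + h(-102))/(-31428 + 1194) = ((2 + 121*(-114)*39) - 102)/(-31428 + 1194) = ((2 - 537966) - 102)/(-30234) = (-537964 - 102)*(-1/30234) = -538066*(-1/30234) = 269033/15117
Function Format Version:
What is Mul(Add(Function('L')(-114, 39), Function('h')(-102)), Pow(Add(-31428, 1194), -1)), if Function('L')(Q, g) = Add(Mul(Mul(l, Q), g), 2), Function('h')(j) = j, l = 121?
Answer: Rational(269033, 15117) ≈ 17.797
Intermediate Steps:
Function('L')(Q, g) = Add(2, Mul(121, Q, g)) (Function('L')(Q, g) = Add(Mul(Mul(121, Q), g), 2) = Add(Mul(121, Q, g), 2) = Add(2, Mul(121, Q, g)))
Mul(Add(Function('L')(-114, 39), Function('h')(-102)), Pow(Add(-31428, 1194), -1)) = Mul(Add(Add(2, Mul(121, -114, 39)), -102), Pow(Add(-31428, 1194), -1)) = Mul(Add(Add(2, -537966), -102), Pow(-30234, -1)) = Mul(Add(-537964, -102), Rational(-1, 30234)) = Mul(-538066, Rational(-1, 30234)) = Rational(269033, 15117)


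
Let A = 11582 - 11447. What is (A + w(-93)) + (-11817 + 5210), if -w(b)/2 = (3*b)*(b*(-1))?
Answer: 45422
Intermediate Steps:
A = 135
w(b) = 6*b² (w(b) = -2*3*b*b*(-1) = -2*3*b*(-b) = -(-6)*b² = 6*b²)
(A + w(-93)) + (-11817 + 5210) = (135 + 6*(-93)²) + (-11817 + 5210) = (135 + 6*8649) - 6607 = (135 + 51894) - 6607 = 52029 - 6607 = 45422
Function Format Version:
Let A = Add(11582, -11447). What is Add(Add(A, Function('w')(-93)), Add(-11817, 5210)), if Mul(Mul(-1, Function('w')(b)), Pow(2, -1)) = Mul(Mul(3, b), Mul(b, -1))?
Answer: 45422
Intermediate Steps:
A = 135
Function('w')(b) = Mul(6, Pow(b, 2)) (Function('w')(b) = Mul(-2, Mul(Mul(3, b), Mul(b, -1))) = Mul(-2, Mul(Mul(3, b), Mul(-1, b))) = Mul(-2, Mul(-3, Pow(b, 2))) = Mul(6, Pow(b, 2)))
Add(Add(A, Function('w')(-93)), Add(-11817, 5210)) = Add(Add(135, Mul(6, Pow(-93, 2))), Add(-11817, 5210)) = Add(Add(135, Mul(6, 8649)), -6607) = Add(Add(135, 51894), -6607) = Add(52029, -6607) = 45422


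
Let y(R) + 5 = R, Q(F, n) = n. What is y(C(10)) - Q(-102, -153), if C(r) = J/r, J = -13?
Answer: 1467/10 ≈ 146.70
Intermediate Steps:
C(r) = -13/r
y(R) = -5 + R
y(C(10)) - Q(-102, -153) = (-5 - 13/10) - 1*(-153) = (-5 - 13*⅒) + 153 = (-5 - 13/10) + 153 = -63/10 + 153 = 1467/10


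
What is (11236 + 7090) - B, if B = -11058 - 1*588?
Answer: 29972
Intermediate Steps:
B = -11646 (B = -11058 - 588 = -11646)
(11236 + 7090) - B = (11236 + 7090) - 1*(-11646) = 18326 + 11646 = 29972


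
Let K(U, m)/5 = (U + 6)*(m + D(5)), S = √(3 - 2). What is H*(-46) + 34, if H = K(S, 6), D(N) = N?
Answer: -17676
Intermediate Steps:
S = 1 (S = √1 = 1)
K(U, m) = 5*(5 + m)*(6 + U) (K(U, m) = 5*((U + 6)*(m + 5)) = 5*((6 + U)*(5 + m)) = 5*((5 + m)*(6 + U)) = 5*(5 + m)*(6 + U))
H = 385 (H = 150 + 25*1 + 30*6 + 5*1*6 = 150 + 25 + 180 + 30 = 385)
H*(-46) + 34 = 385*(-46) + 34 = -17710 + 34 = -17676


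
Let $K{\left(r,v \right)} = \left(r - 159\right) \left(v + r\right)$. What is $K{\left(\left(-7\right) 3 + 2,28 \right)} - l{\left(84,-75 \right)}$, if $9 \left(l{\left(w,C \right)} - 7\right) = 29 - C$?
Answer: $- \frac{14585}{9} \approx -1620.6$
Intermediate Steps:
$l{\left(w,C \right)} = \frac{92}{9} - \frac{C}{9}$ ($l{\left(w,C \right)} = 7 + \frac{29 - C}{9} = 7 - \left(- \frac{29}{9} + \frac{C}{9}\right) = \frac{92}{9} - \frac{C}{9}$)
$K{\left(r,v \right)} = \left(-159 + r\right) \left(r + v\right)$
$K{\left(\left(-7\right) 3 + 2,28 \right)} - l{\left(84,-75 \right)} = \left(\left(\left(-7\right) 3 + 2\right)^{2} - 159 \left(\left(-7\right) 3 + 2\right) - 4452 + \left(\left(-7\right) 3 + 2\right) 28\right) - \left(\frac{92}{9} - - \frac{25}{3}\right) = \left(\left(-21 + 2\right)^{2} - 159 \left(-21 + 2\right) - 4452 + \left(-21 + 2\right) 28\right) - \left(\frac{92}{9} + \frac{25}{3}\right) = \left(\left(-19\right)^{2} - -3021 - 4452 - 532\right) - \frac{167}{9} = \left(361 + 3021 - 4452 - 532\right) - \frac{167}{9} = -1602 - \frac{167}{9} = - \frac{14585}{9}$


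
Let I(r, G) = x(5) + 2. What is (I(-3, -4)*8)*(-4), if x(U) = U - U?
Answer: -64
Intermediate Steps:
x(U) = 0
I(r, G) = 2 (I(r, G) = 0 + 2 = 2)
(I(-3, -4)*8)*(-4) = (2*8)*(-4) = 16*(-4) = -64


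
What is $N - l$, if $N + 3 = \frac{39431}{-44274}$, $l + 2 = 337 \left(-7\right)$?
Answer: $\frac{104358661}{44274} \approx 2357.1$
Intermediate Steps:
$l = -2361$ ($l = -2 + 337 \left(-7\right) = -2 - 2359 = -2361$)
$N = - \frac{172253}{44274}$ ($N = -3 + \frac{39431}{-44274} = -3 + 39431 \left(- \frac{1}{44274}\right) = -3 - \frac{39431}{44274} = - \frac{172253}{44274} \approx -3.8906$)
$N - l = - \frac{172253}{44274} - -2361 = - \frac{172253}{44274} + 2361 = \frac{104358661}{44274}$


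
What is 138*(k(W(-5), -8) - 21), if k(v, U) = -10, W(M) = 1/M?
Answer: -4278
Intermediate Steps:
W(M) = 1/M
138*(k(W(-5), -8) - 21) = 138*(-10 - 21) = 138*(-31) = -4278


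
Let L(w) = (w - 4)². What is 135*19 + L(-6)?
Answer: 2665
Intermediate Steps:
L(w) = (-4 + w)²
135*19 + L(-6) = 135*19 + (-4 - 6)² = 2565 + (-10)² = 2565 + 100 = 2665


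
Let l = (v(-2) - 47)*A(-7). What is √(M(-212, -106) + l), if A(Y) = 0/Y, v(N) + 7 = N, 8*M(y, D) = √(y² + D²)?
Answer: 5^(¼)*√53/2 ≈ 5.4432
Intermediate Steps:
M(y, D) = √(D² + y²)/8 (M(y, D) = √(y² + D²)/8 = √(D² + y²)/8)
v(N) = -7 + N
A(Y) = 0
l = 0 (l = ((-7 - 2) - 47)*0 = (-9 - 47)*0 = -56*0 = 0)
√(M(-212, -106) + l) = √(√((-106)² + (-212)²)/8 + 0) = √(√(11236 + 44944)/8 + 0) = √(√56180/8 + 0) = √((106*√5)/8 + 0) = √(53*√5/4 + 0) = √(53*√5/4) = 5^(¼)*(2*√53)/4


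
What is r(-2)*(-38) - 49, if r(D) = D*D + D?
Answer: -125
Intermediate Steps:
r(D) = D + D² (r(D) = D² + D = D + D²)
r(-2)*(-38) - 49 = -2*(1 - 2)*(-38) - 49 = -2*(-1)*(-38) - 49 = 2*(-38) - 49 = -76 - 49 = -125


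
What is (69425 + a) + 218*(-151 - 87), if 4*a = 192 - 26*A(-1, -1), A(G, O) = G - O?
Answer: 17589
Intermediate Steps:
a = 48 (a = (192 - 26*(-1 - 1*(-1)))/4 = (192 - 26*(-1 + 1))/4 = (192 - 26*0)/4 = (192 + 0)/4 = (¼)*192 = 48)
(69425 + a) + 218*(-151 - 87) = (69425 + 48) + 218*(-151 - 87) = 69473 + 218*(-238) = 69473 - 51884 = 17589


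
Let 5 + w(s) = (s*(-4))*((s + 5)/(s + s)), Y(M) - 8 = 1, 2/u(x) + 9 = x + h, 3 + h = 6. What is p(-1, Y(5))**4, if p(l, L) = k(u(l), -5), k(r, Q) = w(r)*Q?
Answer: 65037750625/2401 ≈ 2.7088e+7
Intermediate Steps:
h = 3 (h = -3 + 6 = 3)
u(x) = 2/(-6 + x) (u(x) = 2/(-9 + (x + 3)) = 2/(-9 + (3 + x)) = 2/(-6 + x))
Y(M) = 9 (Y(M) = 8 + 1 = 9)
w(s) = -15 - 2*s (w(s) = -5 + (s*(-4))*((s + 5)/(s + s)) = -5 + (-4*s)*((5 + s)/((2*s))) = -5 + (-4*s)*((5 + s)*(1/(2*s))) = -5 + (-4*s)*((5 + s)/(2*s)) = -5 + (-10 - 2*s) = -15 - 2*s)
k(r, Q) = Q*(-15 - 2*r) (k(r, Q) = (-15 - 2*r)*Q = Q*(-15 - 2*r))
p(l, L) = 75 + 20/(-6 + l) (p(l, L) = -1*(-5)*(15 + 2*(2/(-6 + l))) = -1*(-5)*(15 + 4/(-6 + l)) = 75 + 20/(-6 + l))
p(-1, Y(5))**4 = (5*(-86 + 15*(-1))/(-6 - 1))**4 = (5*(-86 - 15)/(-7))**4 = (5*(-1/7)*(-101))**4 = (505/7)**4 = 65037750625/2401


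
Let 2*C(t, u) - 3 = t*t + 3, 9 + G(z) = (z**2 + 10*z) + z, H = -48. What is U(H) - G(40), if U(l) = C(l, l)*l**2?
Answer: 2659089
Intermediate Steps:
G(z) = -9 + z**2 + 11*z (G(z) = -9 + ((z**2 + 10*z) + z) = -9 + (z**2 + 11*z) = -9 + z**2 + 11*z)
C(t, u) = 3 + t**2/2 (C(t, u) = 3/2 + (t*t + 3)/2 = 3/2 + (t**2 + 3)/2 = 3/2 + (3 + t**2)/2 = 3/2 + (3/2 + t**2/2) = 3 + t**2/2)
U(l) = l**2*(3 + l**2/2) (U(l) = (3 + l**2/2)*l**2 = l**2*(3 + l**2/2))
U(H) - G(40) = (1/2)*(-48)**2*(6 + (-48)**2) - (-9 + 40**2 + 11*40) = (1/2)*2304*(6 + 2304) - (-9 + 1600 + 440) = (1/2)*2304*2310 - 1*2031 = 2661120 - 2031 = 2659089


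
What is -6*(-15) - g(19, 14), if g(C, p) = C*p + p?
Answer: -190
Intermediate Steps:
g(C, p) = p + C*p
-6*(-15) - g(19, 14) = -6*(-15) - 14*(1 + 19) = 90 - 14*20 = 90 - 1*280 = 90 - 280 = -190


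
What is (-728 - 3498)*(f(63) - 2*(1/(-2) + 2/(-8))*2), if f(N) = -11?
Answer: 33808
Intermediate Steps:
(-728 - 3498)*(f(63) - 2*(1/(-2) + 2/(-8))*2) = (-728 - 3498)*(-11 - 2*(1/(-2) + 2/(-8))*2) = -4226*(-11 - 2*(1*(-½) + 2*(-⅛))*2) = -4226*(-11 - 2*(-½ - ¼)*2) = -4226*(-11 - 2*(-¾)*2) = -4226*(-11 + (3/2)*2) = -4226*(-11 + 3) = -4226*(-8) = 33808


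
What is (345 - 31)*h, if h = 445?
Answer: 139730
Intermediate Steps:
(345 - 31)*h = (345 - 31)*445 = 314*445 = 139730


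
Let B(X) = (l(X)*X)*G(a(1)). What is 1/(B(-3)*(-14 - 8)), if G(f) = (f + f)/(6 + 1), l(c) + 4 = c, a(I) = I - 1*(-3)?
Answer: -1/528 ≈ -0.0018939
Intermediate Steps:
a(I) = 3 + I (a(I) = I + 3 = 3 + I)
l(c) = -4 + c
G(f) = 2*f/7 (G(f) = (2*f)/7 = (2*f)*(1/7) = 2*f/7)
B(X) = 8*X*(-4 + X)/7 (B(X) = ((-4 + X)*X)*(2*(3 + 1)/7) = (X*(-4 + X))*((2/7)*4) = (X*(-4 + X))*(8/7) = 8*X*(-4 + X)/7)
1/(B(-3)*(-14 - 8)) = 1/(((8/7)*(-3)*(-4 - 3))*(-14 - 8)) = 1/(((8/7)*(-3)*(-7))*(-22)) = 1/(24*(-22)) = 1/(-528) = -1/528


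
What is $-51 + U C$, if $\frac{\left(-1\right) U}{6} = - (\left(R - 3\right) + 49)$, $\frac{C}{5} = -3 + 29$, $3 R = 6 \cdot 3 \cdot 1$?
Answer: $40509$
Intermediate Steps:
$R = 6$ ($R = \frac{6 \cdot 3 \cdot 1}{3} = \frac{18 \cdot 1}{3} = \frac{1}{3} \cdot 18 = 6$)
$C = 130$ ($C = 5 \left(-3 + 29\right) = 5 \cdot 26 = 130$)
$U = 312$ ($U = - 6 \left(- (\left(6 - 3\right) + 49)\right) = - 6 \left(- (3 + 49)\right) = - 6 \left(\left(-1\right) 52\right) = \left(-6\right) \left(-52\right) = 312$)
$-51 + U C = -51 + 312 \cdot 130 = -51 + 40560 = 40509$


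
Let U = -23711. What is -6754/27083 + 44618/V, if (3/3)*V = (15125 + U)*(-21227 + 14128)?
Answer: -3872278427/15573239577 ≈ -0.24865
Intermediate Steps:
V = 60952014 (V = (15125 - 23711)*(-21227 + 14128) = -8586*(-7099) = 60952014)
-6754/27083 + 44618/V = -6754/27083 + 44618/60952014 = -6754*1/27083 + 44618*(1/60952014) = -6754/27083 + 22309/30476007 = -3872278427/15573239577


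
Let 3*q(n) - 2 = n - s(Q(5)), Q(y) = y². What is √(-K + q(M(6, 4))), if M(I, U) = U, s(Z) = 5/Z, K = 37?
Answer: I*√7890/15 ≈ 5.9217*I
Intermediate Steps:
q(n) = ⅗ + n/3 (q(n) = ⅔ + (n - 5/(5²))/3 = ⅔ + (n - 5/25)/3 = ⅔ + (n - 1*⅕)/3 = ⅔ + (n - ⅕)/3 = ⅔ + (-⅕ + n)/3 = ⅔ + (-1/15 + n/3) = ⅗ + n/3)
√(-K + q(M(6, 4))) = √(-1*37 + (⅗ + (⅓)*4)) = √(-37 + (⅗ + 4/3)) = √(-37 + 29/15) = √(-526/15) = I*√7890/15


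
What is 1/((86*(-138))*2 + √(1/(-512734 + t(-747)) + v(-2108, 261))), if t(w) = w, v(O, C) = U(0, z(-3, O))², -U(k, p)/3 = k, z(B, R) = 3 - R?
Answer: -12187985016/289294012339777 - I*√513481/289294012339777 ≈ -4.213e-5 - 2.477e-12*I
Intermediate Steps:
U(k, p) = -3*k
v(O, C) = 0 (v(O, C) = (-3*0)² = 0² = 0)
1/((86*(-138))*2 + √(1/(-512734 + t(-747)) + v(-2108, 261))) = 1/((86*(-138))*2 + √(1/(-512734 - 747) + 0)) = 1/(-11868*2 + √(1/(-513481) + 0)) = 1/(-23736 + √(-1/513481 + 0)) = 1/(-23736 + √(-1/513481)) = 1/(-23736 + I*√513481/513481)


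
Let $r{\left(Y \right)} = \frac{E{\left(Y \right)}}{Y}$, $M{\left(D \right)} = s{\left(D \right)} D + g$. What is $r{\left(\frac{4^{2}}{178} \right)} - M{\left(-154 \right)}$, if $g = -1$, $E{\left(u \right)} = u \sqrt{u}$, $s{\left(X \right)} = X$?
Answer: $-23715 + \frac{2 \sqrt{178}}{89} \approx -23715.0$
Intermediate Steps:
$E{\left(u \right)} = u^{\frac{3}{2}}$
$M{\left(D \right)} = -1 + D^{2}$ ($M{\left(D \right)} = D D - 1 = D^{2} - 1 = -1 + D^{2}$)
$r{\left(Y \right)} = \sqrt{Y}$ ($r{\left(Y \right)} = \frac{Y^{\frac{3}{2}}}{Y} = \sqrt{Y}$)
$r{\left(\frac{4^{2}}{178} \right)} - M{\left(-154 \right)} = \sqrt{\frac{4^{2}}{178}} - \left(-1 + \left(-154\right)^{2}\right) = \sqrt{16 \cdot \frac{1}{178}} - \left(-1 + 23716\right) = \sqrt{\frac{8}{89}} - 23715 = \frac{2 \sqrt{178}}{89} - 23715 = -23715 + \frac{2 \sqrt{178}}{89}$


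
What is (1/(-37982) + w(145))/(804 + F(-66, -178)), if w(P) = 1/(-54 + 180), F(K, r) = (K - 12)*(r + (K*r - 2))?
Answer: -338/38520869625 ≈ -8.7745e-9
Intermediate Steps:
F(K, r) = (-12 + K)*(-2 + r + K*r) (F(K, r) = (-12 + K)*(r + (-2 + K*r)) = (-12 + K)*(-2 + r + K*r))
w(P) = 1/126
(1/(-37982) + w(145))/(804 + F(-66, -178)) = (1/(-37982) + 1/126)/(804 + (24 - 12*(-178) - 2*(-66) - 178*(-66)² - 11*(-66)*(-178))) = (-1/37982 + 1/126)/(804 + (24 + 2136 + 132 - 178*4356 - 129228)) = 1352/(170919*(804 + (24 + 2136 + 132 - 775368 - 129228))) = 1352/(170919*(804 - 902304)) = (1352/170919)/(-901500) = (1352/170919)*(-1/901500) = -338/38520869625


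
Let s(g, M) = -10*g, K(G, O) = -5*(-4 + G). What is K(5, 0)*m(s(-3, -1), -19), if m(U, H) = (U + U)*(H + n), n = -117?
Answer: 40800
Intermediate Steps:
K(G, O) = 20 - 5*G
m(U, H) = 2*U*(-117 + H) (m(U, H) = (U + U)*(H - 117) = (2*U)*(-117 + H) = 2*U*(-117 + H))
K(5, 0)*m(s(-3, -1), -19) = (20 - 5*5)*(2*(-10*(-3))*(-117 - 19)) = (20 - 25)*(2*30*(-136)) = -5*(-8160) = 40800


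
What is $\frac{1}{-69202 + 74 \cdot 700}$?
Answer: $- \frac{1}{17402} \approx -5.7465 \cdot 10^{-5}$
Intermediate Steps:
$\frac{1}{-69202 + 74 \cdot 700} = \frac{1}{-69202 + 51800} = \frac{1}{-17402} = - \frac{1}{17402}$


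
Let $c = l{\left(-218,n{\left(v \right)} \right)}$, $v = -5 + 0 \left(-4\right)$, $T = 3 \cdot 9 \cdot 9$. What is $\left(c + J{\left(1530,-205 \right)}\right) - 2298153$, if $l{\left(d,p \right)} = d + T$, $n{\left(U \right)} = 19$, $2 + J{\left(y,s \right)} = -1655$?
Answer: $-2299785$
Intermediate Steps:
$T = 243$ ($T = 27 \cdot 9 = 243$)
$v = -5$ ($v = -5 + 0 = -5$)
$J{\left(y,s \right)} = -1657$ ($J{\left(y,s \right)} = -2 - 1655 = -1657$)
$l{\left(d,p \right)} = 243 + d$ ($l{\left(d,p \right)} = d + 243 = 243 + d$)
$c = 25$ ($c = 243 - 218 = 25$)
$\left(c + J{\left(1530,-205 \right)}\right) - 2298153 = \left(25 - 1657\right) - 2298153 = -1632 - 2298153 = -2299785$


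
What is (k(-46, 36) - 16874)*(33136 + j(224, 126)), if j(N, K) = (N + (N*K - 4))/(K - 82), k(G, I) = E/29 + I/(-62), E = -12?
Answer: -5637508586340/9889 ≈ -5.7008e+8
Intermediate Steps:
k(G, I) = -12/29 - I/62 (k(G, I) = -12/29 + I/(-62) = -12*1/29 + I*(-1/62) = -12/29 - I/62)
j(N, K) = (-4 + N + K*N)/(-82 + K) (j(N, K) = (N + (K*N - 4))/(-82 + K) = (N + (-4 + K*N))/(-82 + K) = (-4 + N + K*N)/(-82 + K))
(k(-46, 36) - 16874)*(33136 + j(224, 126)) = ((-12/29 - 1/62*36) - 16874)*(33136 + (-4 + 224 + 126*224)/(-82 + 126)) = ((-12/29 - 18/31) - 16874)*(33136 + (-4 + 224 + 28224)/44) = (-894/899 - 16874)*(33136 + (1/44)*28444) = -15170620*(33136 + 7111/11)/899 = -15170620/899*371607/11 = -5637508586340/9889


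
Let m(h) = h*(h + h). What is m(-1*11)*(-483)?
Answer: -116886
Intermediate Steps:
m(h) = 2*h**2 (m(h) = h*(2*h) = 2*h**2)
m(-1*11)*(-483) = (2*(-1*11)**2)*(-483) = (2*(-11)**2)*(-483) = (2*121)*(-483) = 242*(-483) = -116886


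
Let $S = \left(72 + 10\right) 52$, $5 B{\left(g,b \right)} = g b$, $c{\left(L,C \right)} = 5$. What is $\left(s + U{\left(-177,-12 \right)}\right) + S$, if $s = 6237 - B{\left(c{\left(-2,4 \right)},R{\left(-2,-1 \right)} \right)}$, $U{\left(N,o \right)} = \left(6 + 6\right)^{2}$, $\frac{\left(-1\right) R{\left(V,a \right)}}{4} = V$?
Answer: $10637$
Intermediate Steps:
$R{\left(V,a \right)} = - 4 V$
$B{\left(g,b \right)} = \frac{b g}{5}$ ($B{\left(g,b \right)} = \frac{g b}{5} = \frac{b g}{5}$)
$U{\left(N,o \right)} = 144$ ($U{\left(N,o \right)} = 12^{2} = 144$)
$S = 4264$ ($S = 82 \cdot 52 = 4264$)
$s = 6229$ ($s = 6237 - \frac{1}{5} \left(\left(-4\right) \left(-2\right)\right) 5 = 6237 - \frac{1}{5} \cdot 8 \cdot 5 = 6237 - 8 = 6229$)
$\left(s + U{\left(-177,-12 \right)}\right) + S = \left(6229 + 144\right) + 4264 = 6373 + 4264 = 10637$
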